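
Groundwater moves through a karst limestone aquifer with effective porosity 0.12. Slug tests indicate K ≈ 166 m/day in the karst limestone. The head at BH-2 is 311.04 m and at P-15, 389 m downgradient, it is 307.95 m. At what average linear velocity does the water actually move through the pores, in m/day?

Hydraulic gradient i = (311.04 − 307.95) / 389 = 3.09 / 389 = 0.007943.
Darcy flux q = K · i = 166.0 × 0.007943 = 1.319 m/day.
Seepage velocity v = q / n_e = 1.319 / 0.12 = 10.99 m/day.

11.0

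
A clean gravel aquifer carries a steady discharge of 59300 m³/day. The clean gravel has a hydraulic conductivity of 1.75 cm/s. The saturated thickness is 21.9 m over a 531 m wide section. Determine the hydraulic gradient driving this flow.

0.00337

Convert K: 1.75 cm/s × 864 = 1512 m/day.
Cross-sectional area A = 531 × 21.9 = 11629 m².
From Q = K·A·i, i = Q / (K·A) = 59300 / (1512 × 11629) = 0.003373.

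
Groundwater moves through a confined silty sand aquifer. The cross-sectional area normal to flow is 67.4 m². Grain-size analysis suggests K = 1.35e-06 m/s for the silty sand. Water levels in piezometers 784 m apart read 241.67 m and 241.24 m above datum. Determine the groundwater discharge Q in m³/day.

0.00431

Convert K: 1.35e-06 m/s × 86400 = 0.1166 m/day.
Hydraulic gradient i = (241.67 − 241.24) / 784 = 0.43 / 784 = 0.0005485.
Darcy's law: Q = K · A · i = 0.1166 × 67.40 × 0.0005485 = 0.004312 m³/day.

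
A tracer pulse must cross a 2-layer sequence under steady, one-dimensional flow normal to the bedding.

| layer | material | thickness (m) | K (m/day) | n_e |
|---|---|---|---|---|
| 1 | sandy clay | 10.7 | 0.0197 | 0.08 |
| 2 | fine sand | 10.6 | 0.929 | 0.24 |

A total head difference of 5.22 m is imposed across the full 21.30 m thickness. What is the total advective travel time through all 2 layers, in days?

361

With flow normal to the layers, continuity requires the same specific discharge q through every layer.
Σ(b_i/K_i) = 10.7/0.0197 + 10.6/0.929 = 554.6 d.
q = Δh / Σ(b_i/K_i) = 5.22 / 554.6 = 0.009413 m/day.
In each layer the seepage velocity is v_i = q/n_i, so the layer transit time is t_i = b_i·n_i / q:
  layer 1 (sandy clay): t_1 = 10.7 × 0.08 / 0.009413 = 90.94 d
  layer 2 (fine sand): t_2 = 10.6 × 0.24 / 0.009413 = 270.3 d
Total t = Σ t_i = 361.2 days.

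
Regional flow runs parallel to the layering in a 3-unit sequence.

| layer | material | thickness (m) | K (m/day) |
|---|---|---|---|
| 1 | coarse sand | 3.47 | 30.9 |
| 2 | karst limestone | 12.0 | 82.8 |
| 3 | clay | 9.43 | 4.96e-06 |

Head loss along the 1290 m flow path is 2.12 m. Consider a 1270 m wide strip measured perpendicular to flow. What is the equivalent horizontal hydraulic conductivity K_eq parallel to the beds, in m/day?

44.2

Flow is parallel to layering, so each bed carries its own Darcy discharge and the transmissivities add.
Σ(K_i·b_i) = 30.9×3.47 + 82.8×12.0 + 4.96e-06×9.43 = 1101 m²/day.
Total thickness b = 24.90 m, so K_eq = Σ(K_i·b_i)/b = 44.21 m/day.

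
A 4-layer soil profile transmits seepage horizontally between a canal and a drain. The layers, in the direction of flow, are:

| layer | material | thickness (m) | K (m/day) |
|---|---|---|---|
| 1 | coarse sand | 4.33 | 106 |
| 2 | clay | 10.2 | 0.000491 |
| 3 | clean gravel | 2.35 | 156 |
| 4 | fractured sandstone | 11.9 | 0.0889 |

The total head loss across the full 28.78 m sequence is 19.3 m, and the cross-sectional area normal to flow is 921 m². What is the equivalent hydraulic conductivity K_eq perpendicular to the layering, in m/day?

Flow is perpendicular to layering, so the layers act in series and the equivalent K is the thickness-weighted harmonic mean.
Total thickness L = 4.33 + 10.2 + 2.35 + 11.9 = 28.78 m.
Σ(b_i/K_i) = 4.33/106 + 10.2/0.000491 + 2.35/156 + 11.9/0.0889 = 20908 d.
K_eq = L / Σ(b_i/K_i) = 28.78 / 20908 = 0.001377 m/day.

0.00138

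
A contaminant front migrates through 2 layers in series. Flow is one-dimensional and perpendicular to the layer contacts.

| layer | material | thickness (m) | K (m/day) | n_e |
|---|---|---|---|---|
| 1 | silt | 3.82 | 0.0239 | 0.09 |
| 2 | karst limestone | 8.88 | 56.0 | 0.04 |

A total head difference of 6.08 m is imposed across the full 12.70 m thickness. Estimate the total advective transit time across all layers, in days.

With flow normal to the layers, continuity requires the same specific discharge q through every layer.
Σ(b_i/K_i) = 3.82/0.0239 + 8.88/56.0 = 160.0 d.
q = Δh / Σ(b_i/K_i) = 6.08 / 160.0 = 0.03800 m/day.
In each layer the seepage velocity is v_i = q/n_i, so the layer transit time is t_i = b_i·n_i / q:
  layer 1 (silt): t_1 = 3.82 × 0.09 / 0.03800 = 9.047 d
  layer 2 (karst limestone): t_2 = 8.88 × 0.04 / 0.03800 = 9.347 d
Total t = Σ t_i = 18.39 days.

18.4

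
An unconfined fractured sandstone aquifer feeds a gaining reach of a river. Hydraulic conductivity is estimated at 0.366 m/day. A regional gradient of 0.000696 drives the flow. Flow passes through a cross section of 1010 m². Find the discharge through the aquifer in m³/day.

Hydraulic gradient i = 0.000696.
Darcy's law: Q = K · A · i = 0.3660 × 1010 × 0.0006960 = 0.2573 m³/day.

0.257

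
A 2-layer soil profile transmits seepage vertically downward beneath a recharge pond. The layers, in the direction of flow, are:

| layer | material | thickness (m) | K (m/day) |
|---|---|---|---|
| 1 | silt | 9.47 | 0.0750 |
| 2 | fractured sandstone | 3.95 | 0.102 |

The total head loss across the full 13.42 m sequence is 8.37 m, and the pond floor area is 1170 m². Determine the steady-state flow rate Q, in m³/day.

Flow is perpendicular to layering, so the layers act in series and the equivalent K is the thickness-weighted harmonic mean.
Total thickness L = 9.47 + 3.95 = 13.42 m.
Σ(b_i/K_i) = 9.47/0.0750 + 3.95/0.102 = 165.0 d.
K_eq = L / Σ(b_i/K_i) = 13.42 / 165.0 = 0.08134 m/day.
Q = K_eq · A · (Δh/L) = 0.08134 × 1170 × (8.37/13.42) = 59.35 m³/day.

59.4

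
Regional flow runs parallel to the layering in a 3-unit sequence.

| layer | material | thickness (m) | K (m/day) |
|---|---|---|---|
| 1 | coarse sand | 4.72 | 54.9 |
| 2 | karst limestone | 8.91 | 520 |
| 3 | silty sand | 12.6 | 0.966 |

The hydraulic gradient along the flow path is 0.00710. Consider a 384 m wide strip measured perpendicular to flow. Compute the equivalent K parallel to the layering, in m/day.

Flow is parallel to layering, so each bed carries its own Darcy discharge and the transmissivities add.
Σ(K_i·b_i) = 54.9×4.72 + 520×8.91 + 0.966×12.6 = 4904 m²/day.
Total thickness b = 26.23 m, so K_eq = Σ(K_i·b_i)/b = 187.0 m/day.

187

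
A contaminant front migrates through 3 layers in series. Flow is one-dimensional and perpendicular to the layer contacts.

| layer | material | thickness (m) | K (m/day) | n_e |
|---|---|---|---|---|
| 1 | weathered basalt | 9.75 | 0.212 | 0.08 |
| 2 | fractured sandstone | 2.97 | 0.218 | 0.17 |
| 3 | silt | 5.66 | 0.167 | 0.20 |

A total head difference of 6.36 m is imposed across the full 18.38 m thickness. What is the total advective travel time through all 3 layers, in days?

35.5

With flow normal to the layers, continuity requires the same specific discharge q through every layer.
Σ(b_i/K_i) = 9.75/0.212 + 2.97/0.218 + 5.66/0.167 = 93.51 d.
q = Δh / Σ(b_i/K_i) = 6.36 / 93.51 = 0.06802 m/day.
In each layer the seepage velocity is v_i = q/n_i, so the layer transit time is t_i = b_i·n_i / q:
  layer 1 (weathered basalt): t_1 = 9.75 × 0.08 / 0.06802 = 11.47 d
  layer 2 (fractured sandstone): t_2 = 2.97 × 0.17 / 0.06802 = 7.423 d
  layer 3 (silt): t_3 = 5.66 × 0.20 / 0.06802 = 16.64 d
Total t = Σ t_i = 35.53 days.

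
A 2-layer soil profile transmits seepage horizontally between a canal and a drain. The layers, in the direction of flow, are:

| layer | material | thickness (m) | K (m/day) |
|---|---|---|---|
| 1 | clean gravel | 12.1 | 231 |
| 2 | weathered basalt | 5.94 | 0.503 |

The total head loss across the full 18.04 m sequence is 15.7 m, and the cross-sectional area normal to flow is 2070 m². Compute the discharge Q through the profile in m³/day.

2740

Flow is perpendicular to layering, so the layers act in series and the equivalent K is the thickness-weighted harmonic mean.
Total thickness L = 12.1 + 5.94 = 18.04 m.
Σ(b_i/K_i) = 12.1/231 + 5.94/0.503 = 11.86 d.
K_eq = L / Σ(b_i/K_i) = 18.04 / 11.86 = 1.521 m/day.
Q = K_eq · A · (Δh/L) = 1.521 × 2070 × (15.7/18.04) = 2740 m³/day.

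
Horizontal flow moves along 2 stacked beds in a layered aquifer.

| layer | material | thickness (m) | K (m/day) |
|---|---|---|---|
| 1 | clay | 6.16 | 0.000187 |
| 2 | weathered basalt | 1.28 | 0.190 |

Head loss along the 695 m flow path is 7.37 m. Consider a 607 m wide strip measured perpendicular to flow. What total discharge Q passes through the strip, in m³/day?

1.57

Flow is parallel to layering, so each bed carries its own Darcy discharge and the transmissivities add.
Σ(K_i·b_i) = 0.000187×6.16 + 0.190×1.28 = 0.2444 m²/day.
Hydraulic gradient i = Δh / L = 7.37 / 695 = 0.01060.
Q = Σ(K_i·b_i) · W · i = 0.2444 × 607 × 0.01060 = 1.573 m³/day.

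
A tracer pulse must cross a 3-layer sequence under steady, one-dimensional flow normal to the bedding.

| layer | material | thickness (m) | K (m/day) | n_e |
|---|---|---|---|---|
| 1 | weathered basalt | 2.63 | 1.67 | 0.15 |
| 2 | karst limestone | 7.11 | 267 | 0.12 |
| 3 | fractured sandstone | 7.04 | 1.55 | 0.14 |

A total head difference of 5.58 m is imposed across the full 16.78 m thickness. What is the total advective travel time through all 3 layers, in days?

With flow normal to the layers, continuity requires the same specific discharge q through every layer.
Σ(b_i/K_i) = 2.63/1.67 + 7.11/267 + 7.04/1.55 = 6.143 d.
q = Δh / Σ(b_i/K_i) = 5.58 / 6.143 = 0.9083 m/day.
In each layer the seepage velocity is v_i = q/n_i, so the layer transit time is t_i = b_i·n_i / q:
  layer 1 (weathered basalt): t_1 = 2.63 × 0.15 / 0.9083 = 0.4343 d
  layer 2 (karst limestone): t_2 = 7.11 × 0.12 / 0.9083 = 0.9393 d
  layer 3 (fractured sandstone): t_3 = 7.04 × 0.14 / 0.9083 = 1.085 d
Total t = Σ t_i = 2.459 days.

2.46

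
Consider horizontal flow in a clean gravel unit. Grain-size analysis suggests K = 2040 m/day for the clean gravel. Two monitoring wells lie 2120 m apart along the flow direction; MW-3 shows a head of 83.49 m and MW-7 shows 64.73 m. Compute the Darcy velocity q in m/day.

18.1

Hydraulic gradient i = (83.49 − 64.73) / 2120 = 18.76 / 2120 = 0.008849.
Specific discharge q = K · i = 2040 × 0.008849 = 18.05 m/day.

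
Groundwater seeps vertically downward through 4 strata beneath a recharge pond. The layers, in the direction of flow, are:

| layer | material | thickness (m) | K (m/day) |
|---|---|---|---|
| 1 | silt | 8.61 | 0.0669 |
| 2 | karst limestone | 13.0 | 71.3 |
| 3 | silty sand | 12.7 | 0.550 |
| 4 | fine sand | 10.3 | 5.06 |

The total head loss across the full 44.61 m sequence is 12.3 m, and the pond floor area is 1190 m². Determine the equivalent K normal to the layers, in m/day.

Flow is perpendicular to layering, so the layers act in series and the equivalent K is the thickness-weighted harmonic mean.
Total thickness L = 8.61 + 13.0 + 12.7 + 10.3 = 44.61 m.
Σ(b_i/K_i) = 8.61/0.0669 + 13.0/71.3 + 12.7/0.550 + 10.3/5.06 = 154.0 d.
K_eq = L / Σ(b_i/K_i) = 44.61 / 154.0 = 0.2897 m/day.

0.290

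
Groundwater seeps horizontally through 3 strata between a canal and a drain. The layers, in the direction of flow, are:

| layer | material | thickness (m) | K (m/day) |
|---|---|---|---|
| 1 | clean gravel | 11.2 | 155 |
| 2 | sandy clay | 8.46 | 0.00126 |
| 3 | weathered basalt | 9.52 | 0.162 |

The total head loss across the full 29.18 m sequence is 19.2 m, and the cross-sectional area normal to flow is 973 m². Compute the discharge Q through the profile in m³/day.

2.76

Flow is perpendicular to layering, so the layers act in series and the equivalent K is the thickness-weighted harmonic mean.
Total thickness L = 11.2 + 8.46 + 9.52 = 29.18 m.
Σ(b_i/K_i) = 11.2/155 + 8.46/0.00126 + 9.52/0.162 = 6773 d.
K_eq = L / Σ(b_i/K_i) = 29.18 / 6773 = 0.004308 m/day.
Q = K_eq · A · (Δh/L) = 0.004308 × 973 × (19.2/29.18) = 2.758 m³/day.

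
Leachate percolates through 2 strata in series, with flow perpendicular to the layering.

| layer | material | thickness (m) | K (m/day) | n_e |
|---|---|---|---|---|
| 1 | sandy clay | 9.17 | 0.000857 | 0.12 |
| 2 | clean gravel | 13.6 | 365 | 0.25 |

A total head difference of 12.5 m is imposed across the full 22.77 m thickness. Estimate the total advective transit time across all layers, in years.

10.5

With flow normal to the layers, continuity requires the same specific discharge q through every layer.
Σ(b_i/K_i) = 9.17/0.000857 + 13.6/365 = 10700 d.
q = Δh / Σ(b_i/K_i) = 12.5 / 10700 = 0.001168 m/day.
In each layer the seepage velocity is v_i = q/n_i, so the layer transit time is t_i = b_i·n_i / q:
  layer 1 (sandy clay): t_1 = 9.17 × 0.12 / 0.001168 = 942.0 d
  layer 2 (clean gravel): t_2 = 13.6 × 0.25 / 0.001168 = 2910 d
Total t = Σ t_i = 3852 days = 10.55 years.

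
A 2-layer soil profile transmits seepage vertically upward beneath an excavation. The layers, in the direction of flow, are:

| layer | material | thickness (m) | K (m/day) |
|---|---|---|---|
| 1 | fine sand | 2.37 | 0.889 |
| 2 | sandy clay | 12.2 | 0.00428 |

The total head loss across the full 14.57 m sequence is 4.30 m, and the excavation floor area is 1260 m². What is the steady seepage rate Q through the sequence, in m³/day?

1.90

Flow is perpendicular to layering, so the layers act in series and the equivalent K is the thickness-weighted harmonic mean.
Total thickness L = 2.37 + 12.2 = 14.57 m.
Σ(b_i/K_i) = 2.37/0.889 + 12.2/0.00428 = 2853 d.
K_eq = L / Σ(b_i/K_i) = 14.57 / 2853 = 0.005107 m/day.
Q = K_eq · A · (Δh/L) = 0.005107 × 1260 × (4.30/14.57) = 1.899 m³/day.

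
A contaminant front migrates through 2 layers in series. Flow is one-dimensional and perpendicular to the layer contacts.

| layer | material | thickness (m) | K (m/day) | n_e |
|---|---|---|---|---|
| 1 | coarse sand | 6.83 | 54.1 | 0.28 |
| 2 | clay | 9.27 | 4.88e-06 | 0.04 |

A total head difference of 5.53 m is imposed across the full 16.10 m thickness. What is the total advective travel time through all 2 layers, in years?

2150

With flow normal to the layers, continuity requires the same specific discharge q through every layer.
Σ(b_i/K_i) = 6.83/54.1 + 9.27/4.88e-06 = 1.900e+06 d.
q = Δh / Σ(b_i/K_i) = 5.53 / 1.900e+06 = 2.911e-06 m/day.
In each layer the seepage velocity is v_i = q/n_i, so the layer transit time is t_i = b_i·n_i / q:
  layer 1 (coarse sand): t_1 = 6.83 × 0.28 / 2.911e-06 = 6.569e+05 d
  layer 2 (clay): t_2 = 9.27 × 0.04 / 2.911e-06 = 1.274e+05 d
Total t = Σ t_i = 7.843e+05 days = 2147 years.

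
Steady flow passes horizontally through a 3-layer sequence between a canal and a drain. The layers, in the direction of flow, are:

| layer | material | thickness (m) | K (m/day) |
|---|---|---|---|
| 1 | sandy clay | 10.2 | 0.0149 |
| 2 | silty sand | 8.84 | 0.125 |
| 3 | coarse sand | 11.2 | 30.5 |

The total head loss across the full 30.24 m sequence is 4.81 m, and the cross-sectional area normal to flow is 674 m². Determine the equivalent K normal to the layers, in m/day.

Flow is perpendicular to layering, so the layers act in series and the equivalent K is the thickness-weighted harmonic mean.
Total thickness L = 10.2 + 8.84 + 11.2 = 30.24 m.
Σ(b_i/K_i) = 10.2/0.0149 + 8.84/0.125 + 11.2/30.5 = 755.7 d.
K_eq = L / Σ(b_i/K_i) = 30.24 / 755.7 = 0.04002 m/day.

0.0400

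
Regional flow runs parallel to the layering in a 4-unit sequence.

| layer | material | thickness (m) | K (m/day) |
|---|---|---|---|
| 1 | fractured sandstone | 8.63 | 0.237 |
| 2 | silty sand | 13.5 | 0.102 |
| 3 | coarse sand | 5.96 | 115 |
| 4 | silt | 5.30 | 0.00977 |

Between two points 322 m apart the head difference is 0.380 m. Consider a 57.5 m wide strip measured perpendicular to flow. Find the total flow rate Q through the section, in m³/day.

Flow is parallel to layering, so each bed carries its own Darcy discharge and the transmissivities add.
Σ(K_i·b_i) = 0.237×8.63 + 0.102×13.5 + 115×5.96 + 0.00977×5.30 = 688.9 m²/day.
Hydraulic gradient i = Δh / L = 0.380 / 322 = 0.001180.
Q = Σ(K_i·b_i) · W · i = 688.9 × 57.5 × 0.001180 = 46.75 m³/day.

46.7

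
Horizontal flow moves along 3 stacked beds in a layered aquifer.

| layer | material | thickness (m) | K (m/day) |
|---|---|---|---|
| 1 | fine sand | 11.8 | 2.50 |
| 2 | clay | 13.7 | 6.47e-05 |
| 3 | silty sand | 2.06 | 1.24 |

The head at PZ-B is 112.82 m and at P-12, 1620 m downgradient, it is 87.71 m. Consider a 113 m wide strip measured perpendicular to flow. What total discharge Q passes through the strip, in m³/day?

56.1

Flow is parallel to layering, so each bed carries its own Darcy discharge and the transmissivities add.
Σ(K_i·b_i) = 2.50×11.8 + 6.47e-05×13.7 + 1.24×2.06 = 32.06 m²/day.
Hydraulic gradient i = (112.82 − 87.71) / 1620 = 25.11 / 1620 = 0.01550.
Q = Σ(K_i·b_i) · W · i = 32.06 × 113 × 0.01550 = 56.14 m³/day.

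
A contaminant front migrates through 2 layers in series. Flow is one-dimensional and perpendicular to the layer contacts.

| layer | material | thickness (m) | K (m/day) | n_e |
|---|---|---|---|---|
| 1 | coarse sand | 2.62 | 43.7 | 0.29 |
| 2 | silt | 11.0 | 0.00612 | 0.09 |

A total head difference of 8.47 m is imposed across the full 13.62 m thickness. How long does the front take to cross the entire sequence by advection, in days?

371

With flow normal to the layers, continuity requires the same specific discharge q through every layer.
Σ(b_i/K_i) = 2.62/43.7 + 11.0/0.00612 = 1797 d.
q = Δh / Σ(b_i/K_i) = 8.47 / 1797 = 0.004712 m/day.
In each layer the seepage velocity is v_i = q/n_i, so the layer transit time is t_i = b_i·n_i / q:
  layer 1 (coarse sand): t_1 = 2.62 × 0.29 / 0.004712 = 161.2 d
  layer 2 (silt): t_2 = 11.0 × 0.09 / 0.004712 = 210.1 d
Total t = Σ t_i = 371.3 days.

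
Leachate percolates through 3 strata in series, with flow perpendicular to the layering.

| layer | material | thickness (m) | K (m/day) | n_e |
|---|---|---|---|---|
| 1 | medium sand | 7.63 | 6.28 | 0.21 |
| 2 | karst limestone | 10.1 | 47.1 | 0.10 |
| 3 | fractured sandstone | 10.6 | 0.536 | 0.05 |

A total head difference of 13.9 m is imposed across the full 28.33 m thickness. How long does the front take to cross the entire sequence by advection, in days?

With flow normal to the layers, continuity requires the same specific discharge q through every layer.
Σ(b_i/K_i) = 7.63/6.28 + 10.1/47.1 + 10.6/0.536 = 21.21 d.
q = Δh / Σ(b_i/K_i) = 13.9 / 21.21 = 0.6555 m/day.
In each layer the seepage velocity is v_i = q/n_i, so the layer transit time is t_i = b_i·n_i / q:
  layer 1 (medium sand): t_1 = 7.63 × 0.21 / 0.6555 = 2.444 d
  layer 2 (karst limestone): t_2 = 10.1 × 0.10 / 0.6555 = 1.541 d
  layer 3 (fractured sandstone): t_3 = 10.6 × 0.05 / 0.6555 = 0.8086 d
Total t = Σ t_i = 4.794 days.

4.79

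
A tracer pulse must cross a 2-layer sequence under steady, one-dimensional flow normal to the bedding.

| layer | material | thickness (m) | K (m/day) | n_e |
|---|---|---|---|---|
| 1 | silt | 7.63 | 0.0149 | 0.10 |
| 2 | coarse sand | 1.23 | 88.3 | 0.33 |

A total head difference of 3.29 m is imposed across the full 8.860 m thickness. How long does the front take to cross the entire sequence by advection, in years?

0.498

With flow normal to the layers, continuity requires the same specific discharge q through every layer.
Σ(b_i/K_i) = 7.63/0.0149 + 1.23/88.3 = 512.1 d.
q = Δh / Σ(b_i/K_i) = 3.29 / 512.1 = 0.006425 m/day.
In each layer the seepage velocity is v_i = q/n_i, so the layer transit time is t_i = b_i·n_i / q:
  layer 1 (silt): t_1 = 7.63 × 0.10 / 0.006425 = 118.8 d
  layer 2 (coarse sand): t_2 = 1.23 × 0.33 / 0.006425 = 63.18 d
Total t = Σ t_i = 181.9 days = 0.4981 years.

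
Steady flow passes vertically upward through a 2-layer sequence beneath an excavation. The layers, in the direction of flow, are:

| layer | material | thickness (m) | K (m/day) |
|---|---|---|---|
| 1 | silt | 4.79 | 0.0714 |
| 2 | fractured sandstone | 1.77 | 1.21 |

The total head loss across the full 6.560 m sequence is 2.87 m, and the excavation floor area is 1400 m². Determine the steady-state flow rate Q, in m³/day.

Flow is perpendicular to layering, so the layers act in series and the equivalent K is the thickness-weighted harmonic mean.
Total thickness L = 4.79 + 1.77 = 6.560 m.
Σ(b_i/K_i) = 4.79/0.0714 + 1.77/1.21 = 68.55 d.
K_eq = L / Σ(b_i/K_i) = 6.560 / 68.55 = 0.09570 m/day.
Q = K_eq · A · (Δh/L) = 0.09570 × 1400 × (2.87/6.560) = 58.61 m³/day.

58.6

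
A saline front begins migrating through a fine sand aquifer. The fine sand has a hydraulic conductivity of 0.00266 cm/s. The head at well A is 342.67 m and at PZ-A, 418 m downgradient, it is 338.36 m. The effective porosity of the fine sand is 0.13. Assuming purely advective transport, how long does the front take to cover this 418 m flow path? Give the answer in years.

6.28

Convert K: 0.00266 cm/s × 864 = 2.298 m/day.
Hydraulic gradient i = (342.67 − 338.36) / 418 = 4.31 / 418 = 0.01031.
Darcy flux q = K · i = 2.298 × 0.01031 = 0.02370 m/day.
Seepage velocity v = q / n_e = 0.02370 / 0.13 = 0.1823 m/day.
Travel time t = L / v = 418 / 0.1823 = 2293 days = 6.278 years.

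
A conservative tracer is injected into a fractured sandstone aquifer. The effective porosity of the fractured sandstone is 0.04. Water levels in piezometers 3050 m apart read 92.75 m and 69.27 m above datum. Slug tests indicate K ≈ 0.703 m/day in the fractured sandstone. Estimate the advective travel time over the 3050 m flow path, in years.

Hydraulic gradient i = (92.75 − 69.27) / 3050 = 23.48 / 3050 = 0.007698.
Darcy flux q = K · i = 0.7030 × 0.007698 = 0.005412 m/day.
Seepage velocity v = q / n_e = 0.005412 / 0.04 = 0.1353 m/day.
Travel time t = L / v = 3050 / 0.1353 = 22543 days = 61.72 years.

61.7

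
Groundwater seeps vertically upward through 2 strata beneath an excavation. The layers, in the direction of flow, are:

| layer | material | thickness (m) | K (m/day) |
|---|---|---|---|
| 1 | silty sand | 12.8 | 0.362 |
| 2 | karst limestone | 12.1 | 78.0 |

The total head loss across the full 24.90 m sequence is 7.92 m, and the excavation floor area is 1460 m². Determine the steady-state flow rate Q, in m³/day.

326

Flow is perpendicular to layering, so the layers act in series and the equivalent K is the thickness-weighted harmonic mean.
Total thickness L = 12.8 + 12.1 = 24.90 m.
Σ(b_i/K_i) = 12.8/0.362 + 12.1/78.0 = 35.51 d.
K_eq = L / Σ(b_i/K_i) = 24.90 / 35.51 = 0.7011 m/day.
Q = K_eq · A · (Δh/L) = 0.7011 × 1460 × (7.92/24.90) = 325.6 m³/day.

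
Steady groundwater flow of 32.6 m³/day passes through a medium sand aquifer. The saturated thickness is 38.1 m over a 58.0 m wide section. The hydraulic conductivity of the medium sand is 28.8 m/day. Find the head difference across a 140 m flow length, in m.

0.0717

Cross-sectional area A = 58.0 × 38.1 = 2210 m².
From Q = K·A·i, i = Q / (K·A) = 32.6 / (28.80 × 2210) = 0.0005122.
Head loss Δh = i · L = 0.0005122 × 140 = 0.07171 m.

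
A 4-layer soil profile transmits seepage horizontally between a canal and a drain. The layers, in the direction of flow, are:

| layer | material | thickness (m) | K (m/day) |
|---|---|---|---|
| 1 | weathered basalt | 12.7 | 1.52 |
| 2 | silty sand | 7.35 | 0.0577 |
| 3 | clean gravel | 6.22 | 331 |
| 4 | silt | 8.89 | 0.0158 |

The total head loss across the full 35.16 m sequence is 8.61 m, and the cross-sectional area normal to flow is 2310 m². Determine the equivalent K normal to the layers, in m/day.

0.0503

Flow is perpendicular to layering, so the layers act in series and the equivalent K is the thickness-weighted harmonic mean.
Total thickness L = 12.7 + 7.35 + 6.22 + 8.89 = 35.16 m.
Σ(b_i/K_i) = 12.7/1.52 + 7.35/0.0577 + 6.22/331 + 8.89/0.0158 = 698.4 d.
K_eq = L / Σ(b_i/K_i) = 35.16 / 698.4 = 0.05034 m/day.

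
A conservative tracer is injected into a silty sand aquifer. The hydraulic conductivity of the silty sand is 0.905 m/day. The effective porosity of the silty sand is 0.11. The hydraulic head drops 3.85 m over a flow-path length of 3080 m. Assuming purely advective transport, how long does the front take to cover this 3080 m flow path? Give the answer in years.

820

Hydraulic gradient i = Δh / L = 3.85 / 3080 = 0.001250.
Darcy flux q = K · i = 0.9050 × 0.001250 = 0.001131 m/day.
Seepage velocity v = q / n_e = 0.001131 / 0.11 = 0.01028 m/day.
Travel time t = L / v = 3080 / 0.01028 = 2.995e+05 days = 820.0 years.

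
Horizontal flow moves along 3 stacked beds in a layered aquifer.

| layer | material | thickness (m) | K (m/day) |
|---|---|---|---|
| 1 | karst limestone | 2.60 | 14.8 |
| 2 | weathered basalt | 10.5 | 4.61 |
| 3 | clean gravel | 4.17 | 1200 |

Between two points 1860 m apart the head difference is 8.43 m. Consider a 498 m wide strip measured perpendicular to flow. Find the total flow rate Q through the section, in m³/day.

Flow is parallel to layering, so each bed carries its own Darcy discharge and the transmissivities add.
Σ(K_i·b_i) = 14.8×2.60 + 4.61×10.5 + 1200×4.17 = 5091 m²/day.
Hydraulic gradient i = Δh / L = 8.43 / 1860 = 0.004532.
Q = Σ(K_i·b_i) · W · i = 5091 × 498 × 0.004532 = 11490 m³/day.

11500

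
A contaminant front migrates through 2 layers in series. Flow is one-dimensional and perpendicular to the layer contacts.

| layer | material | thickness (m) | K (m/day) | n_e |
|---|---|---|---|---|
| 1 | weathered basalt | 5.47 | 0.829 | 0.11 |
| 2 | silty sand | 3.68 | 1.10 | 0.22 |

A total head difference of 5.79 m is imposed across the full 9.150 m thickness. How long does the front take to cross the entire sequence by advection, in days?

With flow normal to the layers, continuity requires the same specific discharge q through every layer.
Σ(b_i/K_i) = 5.47/0.829 + 3.68/1.10 = 9.944 d.
q = Δh / Σ(b_i/K_i) = 5.79 / 9.944 = 0.5823 m/day.
In each layer the seepage velocity is v_i = q/n_i, so the layer transit time is t_i = b_i·n_i / q:
  layer 1 (weathered basalt): t_1 = 5.47 × 0.11 / 0.5823 = 1.033 d
  layer 2 (silty sand): t_2 = 3.68 × 0.22 / 0.5823 = 1.390 d
Total t = Σ t_i = 2.424 days.

2.42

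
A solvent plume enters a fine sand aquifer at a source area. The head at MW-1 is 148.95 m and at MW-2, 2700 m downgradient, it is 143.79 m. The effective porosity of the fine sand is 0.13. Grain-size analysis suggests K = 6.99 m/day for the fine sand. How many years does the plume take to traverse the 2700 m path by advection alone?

71.9

Hydraulic gradient i = (148.95 − 143.79) / 2700 = 5.16 / 2700 = 0.001911.
Darcy flux q = K · i = 6.990 × 0.001911 = 0.01336 m/day.
Seepage velocity v = q / n_e = 0.01336 / 0.13 = 0.1028 m/day.
Travel time t = L / v = 2700 / 0.1028 = 26275 days = 71.94 years.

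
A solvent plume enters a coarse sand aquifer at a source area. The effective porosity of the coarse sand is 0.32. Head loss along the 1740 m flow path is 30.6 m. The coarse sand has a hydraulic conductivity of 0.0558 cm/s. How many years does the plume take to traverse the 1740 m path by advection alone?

Convert K: 0.0558 cm/s × 864 = 48.21 m/day.
Hydraulic gradient i = Δh / L = 30.6 / 1740 = 0.01759.
Darcy flux q = K · i = 48.21 × 0.01759 = 0.8479 m/day.
Seepage velocity v = q / n_e = 0.8479 / 0.32 = 2.650 m/day.
Travel time t = L / v = 1740 / 2.650 = 656.7 days = 1.798 years.

1.80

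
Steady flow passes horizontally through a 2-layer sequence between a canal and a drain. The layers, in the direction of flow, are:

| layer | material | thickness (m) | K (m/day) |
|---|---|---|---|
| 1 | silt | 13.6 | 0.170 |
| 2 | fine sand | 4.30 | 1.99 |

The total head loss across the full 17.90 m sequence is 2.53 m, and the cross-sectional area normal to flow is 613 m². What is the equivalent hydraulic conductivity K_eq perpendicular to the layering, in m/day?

0.218

Flow is perpendicular to layering, so the layers act in series and the equivalent K is the thickness-weighted harmonic mean.
Total thickness L = 13.6 + 4.30 = 17.90 m.
Σ(b_i/K_i) = 13.6/0.170 + 4.30/1.99 = 82.16 d.
K_eq = L / Σ(b_i/K_i) = 17.90 / 82.16 = 0.2179 m/day.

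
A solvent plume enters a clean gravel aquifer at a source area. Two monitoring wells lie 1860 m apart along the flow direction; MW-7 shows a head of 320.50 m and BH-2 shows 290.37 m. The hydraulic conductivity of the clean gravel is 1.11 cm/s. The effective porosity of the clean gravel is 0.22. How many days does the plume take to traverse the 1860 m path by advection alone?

26.3

Convert K: 1.11 cm/s × 864 = 959.0 m/day.
Hydraulic gradient i = (320.50 − 290.37) / 1860 = 30.13 / 1860 = 0.01620.
Darcy flux q = K · i = 959.0 × 0.01620 = 15.54 m/day.
Seepage velocity v = q / n_e = 15.54 / 0.22 = 70.62 m/day.
Travel time t = L / v = 1860 / 70.62 = 26.34 days.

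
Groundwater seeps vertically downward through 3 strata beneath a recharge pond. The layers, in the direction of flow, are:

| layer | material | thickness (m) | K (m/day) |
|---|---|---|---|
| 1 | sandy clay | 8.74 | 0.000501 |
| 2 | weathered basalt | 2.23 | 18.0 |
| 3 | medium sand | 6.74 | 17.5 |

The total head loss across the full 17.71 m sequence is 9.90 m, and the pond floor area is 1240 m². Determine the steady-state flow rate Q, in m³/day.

Flow is perpendicular to layering, so the layers act in series and the equivalent K is the thickness-weighted harmonic mean.
Total thickness L = 8.74 + 2.23 + 6.74 = 17.71 m.
Σ(b_i/K_i) = 8.74/0.000501 + 2.23/18.0 + 6.74/17.5 = 17446 d.
K_eq = L / Σ(b_i/K_i) = 17.71 / 17446 = 0.001015 m/day.
Q = K_eq · A · (Δh/L) = 0.001015 × 1240 × (9.90/17.71) = 0.7037 m³/day.

0.704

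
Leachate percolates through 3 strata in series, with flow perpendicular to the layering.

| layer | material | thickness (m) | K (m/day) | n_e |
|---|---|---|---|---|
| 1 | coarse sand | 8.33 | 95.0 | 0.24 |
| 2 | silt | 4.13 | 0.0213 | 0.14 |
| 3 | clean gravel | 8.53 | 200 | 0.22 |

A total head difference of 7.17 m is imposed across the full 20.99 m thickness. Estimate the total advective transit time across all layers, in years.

0.330

With flow normal to the layers, continuity requires the same specific discharge q through every layer.
Σ(b_i/K_i) = 8.33/95.0 + 4.13/0.0213 + 8.53/200 = 194.0 d.
q = Δh / Σ(b_i/K_i) = 7.17 / 194.0 = 0.03695 m/day.
In each layer the seepage velocity is v_i = q/n_i, so the layer transit time is t_i = b_i·n_i / q:
  layer 1 (coarse sand): t_1 = 8.33 × 0.24 / 0.03695 = 54.10 d
  layer 2 (silt): t_2 = 4.13 × 0.14 / 0.03695 = 15.65 d
  layer 3 (clean gravel): t_3 = 8.53 × 0.22 / 0.03695 = 50.78 d
Total t = Σ t_i = 120.5 days = 0.3300 years.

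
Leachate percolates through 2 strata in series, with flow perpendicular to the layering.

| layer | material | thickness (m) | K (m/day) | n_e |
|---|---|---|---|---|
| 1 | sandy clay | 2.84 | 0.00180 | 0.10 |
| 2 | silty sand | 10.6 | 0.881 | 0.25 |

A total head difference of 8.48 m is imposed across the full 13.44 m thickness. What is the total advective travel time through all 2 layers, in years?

With flow normal to the layers, continuity requires the same specific discharge q through every layer.
Σ(b_i/K_i) = 2.84/0.00180 + 10.6/0.881 = 1590 d.
q = Δh / Σ(b_i/K_i) = 8.48 / 1590 = 0.005334 m/day.
In each layer the seepage velocity is v_i = q/n_i, so the layer transit time is t_i = b_i·n_i / q:
  layer 1 (sandy clay): t_1 = 2.84 × 0.10 / 0.005334 = 53.24 d
  layer 2 (silty sand): t_2 = 10.6 × 0.25 / 0.005334 = 496.8 d
Total t = Σ t_i = 550.1 days = 1.506 years.

1.51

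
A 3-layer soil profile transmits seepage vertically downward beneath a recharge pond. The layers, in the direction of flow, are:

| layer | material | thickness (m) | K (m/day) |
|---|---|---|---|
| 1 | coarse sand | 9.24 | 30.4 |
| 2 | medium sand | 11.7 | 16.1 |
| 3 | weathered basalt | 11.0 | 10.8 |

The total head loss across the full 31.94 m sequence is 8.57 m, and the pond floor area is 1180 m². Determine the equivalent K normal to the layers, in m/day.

Flow is perpendicular to layering, so the layers act in series and the equivalent K is the thickness-weighted harmonic mean.
Total thickness L = 9.24 + 11.7 + 11.0 = 31.94 m.
Σ(b_i/K_i) = 9.24/30.4 + 11.7/16.1 + 11.0/10.8 = 2.049 d.
K_eq = L / Σ(b_i/K_i) = 31.94 / 2.049 = 15.59 m/day.

15.6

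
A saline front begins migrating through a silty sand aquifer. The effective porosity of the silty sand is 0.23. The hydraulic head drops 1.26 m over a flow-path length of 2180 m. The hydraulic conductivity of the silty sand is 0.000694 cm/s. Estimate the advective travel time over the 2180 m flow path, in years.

Convert K: 0.000694 cm/s × 864 = 0.5996 m/day.
Hydraulic gradient i = Δh / L = 1.26 / 2180 = 0.0005780.
Darcy flux q = K · i = 0.5996 × 0.0005780 = 0.0003466 m/day.
Seepage velocity v = q / n_e = 0.0003466 / 0.23 = 0.001507 m/day.
Travel time t = L / v = 2180 / 0.001507 = 1.447e+06 days = 3961 years.

3960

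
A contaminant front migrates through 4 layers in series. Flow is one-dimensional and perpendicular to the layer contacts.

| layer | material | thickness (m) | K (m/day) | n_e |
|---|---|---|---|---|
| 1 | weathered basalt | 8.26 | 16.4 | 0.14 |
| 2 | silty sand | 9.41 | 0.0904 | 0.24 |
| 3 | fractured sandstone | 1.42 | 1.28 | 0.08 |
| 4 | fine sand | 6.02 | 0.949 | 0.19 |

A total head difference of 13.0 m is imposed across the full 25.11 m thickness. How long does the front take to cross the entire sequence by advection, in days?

With flow normal to the layers, continuity requires the same specific discharge q through every layer.
Σ(b_i/K_i) = 8.26/16.4 + 9.41/0.0904 + 1.42/1.28 + 6.02/0.949 = 112.0 d.
q = Δh / Σ(b_i/K_i) = 13.0 / 112.0 = 0.1160 m/day.
In each layer the seepage velocity is v_i = q/n_i, so the layer transit time is t_i = b_i·n_i / q:
  layer 1 (weathered basalt): t_1 = 8.26 × 0.14 / 0.1160 = 9.967 d
  layer 2 (silty sand): t_2 = 9.41 × 0.24 / 0.1160 = 19.47 d
  layer 3 (fractured sandstone): t_3 = 1.42 × 0.08 / 0.1160 = 0.9791 d
  layer 4 (fine sand): t_4 = 6.02 × 0.19 / 0.1160 = 9.859 d
Total t = Σ t_i = 40.27 days.

40.3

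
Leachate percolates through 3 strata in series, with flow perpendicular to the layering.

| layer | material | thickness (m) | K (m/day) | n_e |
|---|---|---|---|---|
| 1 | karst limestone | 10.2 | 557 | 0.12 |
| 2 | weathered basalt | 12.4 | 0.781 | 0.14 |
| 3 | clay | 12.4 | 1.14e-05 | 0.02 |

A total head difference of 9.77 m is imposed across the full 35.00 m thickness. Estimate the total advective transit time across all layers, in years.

With flow normal to the layers, continuity requires the same specific discharge q through every layer.
Σ(b_i/K_i) = 10.2/557 + 12.4/0.781 + 12.4/1.14e-05 = 1.088e+06 d.
q = Δh / Σ(b_i/K_i) = 9.77 / 1.088e+06 = 8.982e-06 m/day.
In each layer the seepage velocity is v_i = q/n_i, so the layer transit time is t_i = b_i·n_i / q:
  layer 1 (karst limestone): t_1 = 10.2 × 0.12 / 8.982e-06 = 1.363e+05 d
  layer 2 (weathered basalt): t_2 = 12.4 × 0.14 / 8.982e-06 = 1.933e+05 d
  layer 3 (clay): t_3 = 12.4 × 0.02 / 8.982e-06 = 27611 d
Total t = Σ t_i = 3.572e+05 days = 977.9 years.

978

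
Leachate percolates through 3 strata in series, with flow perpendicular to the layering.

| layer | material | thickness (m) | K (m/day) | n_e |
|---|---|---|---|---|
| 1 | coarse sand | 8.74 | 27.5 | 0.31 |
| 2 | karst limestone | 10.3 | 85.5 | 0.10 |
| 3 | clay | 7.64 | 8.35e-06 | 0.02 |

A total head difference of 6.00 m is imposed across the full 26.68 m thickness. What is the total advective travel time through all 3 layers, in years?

With flow normal to the layers, continuity requires the same specific discharge q through every layer.
Σ(b_i/K_i) = 8.74/27.5 + 10.3/85.5 + 7.64/8.35e-06 = 9.150e+05 d.
q = Δh / Σ(b_i/K_i) = 6.00 / 9.150e+05 = 6.558e-06 m/day.
In each layer the seepage velocity is v_i = q/n_i, so the layer transit time is t_i = b_i·n_i / q:
  layer 1 (coarse sand): t_1 = 8.74 × 0.31 / 6.558e-06 = 4.132e+05 d
  layer 2 (karst limestone): t_2 = 10.3 × 0.10 / 6.558e-06 = 1.571e+05 d
  layer 3 (clay): t_3 = 7.64 × 0.02 / 6.558e-06 = 23301 d
Total t = Σ t_i = 5.935e+05 days = 1625 years.

1630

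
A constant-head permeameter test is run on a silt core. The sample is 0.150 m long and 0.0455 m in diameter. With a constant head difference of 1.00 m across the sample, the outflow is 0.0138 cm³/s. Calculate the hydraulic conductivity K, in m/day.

0.110

Cross-sectional area A = π·(d/2)² = π × (0.0455/2)² = 0.001626 m².
Convert discharge: 0.0138 cm³/s = 1.380e-08 m³/s.
Darcy's law rearranged: K = Q·L / (A·Δh) = 1.380e-08 × 0.150 / (0.001626 × 1.00) = 1.273e-06 m/s = 0.1100 m/day.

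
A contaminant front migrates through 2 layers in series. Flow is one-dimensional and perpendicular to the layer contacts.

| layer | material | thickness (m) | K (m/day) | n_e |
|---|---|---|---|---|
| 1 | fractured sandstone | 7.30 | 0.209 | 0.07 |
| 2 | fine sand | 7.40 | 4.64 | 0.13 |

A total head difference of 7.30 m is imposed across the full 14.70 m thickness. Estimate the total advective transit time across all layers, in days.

With flow normal to the layers, continuity requires the same specific discharge q through every layer.
Σ(b_i/K_i) = 7.30/0.209 + 7.40/4.64 = 36.52 d.
q = Δh / Σ(b_i/K_i) = 7.30 / 36.52 = 0.1999 m/day.
In each layer the seepage velocity is v_i = q/n_i, so the layer transit time is t_i = b_i·n_i / q:
  layer 1 (fractured sandstone): t_1 = 7.30 × 0.07 / 0.1999 = 2.557 d
  layer 2 (fine sand): t_2 = 7.40 × 0.13 / 0.1999 = 4.813 d
Total t = Σ t_i = 7.370 days.

7.37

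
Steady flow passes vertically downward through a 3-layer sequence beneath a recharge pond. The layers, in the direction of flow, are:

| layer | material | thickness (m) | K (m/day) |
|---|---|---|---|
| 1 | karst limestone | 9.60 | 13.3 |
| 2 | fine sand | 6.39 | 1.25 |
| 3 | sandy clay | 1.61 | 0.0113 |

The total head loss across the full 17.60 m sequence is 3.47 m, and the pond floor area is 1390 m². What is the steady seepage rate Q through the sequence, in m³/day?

Flow is perpendicular to layering, so the layers act in series and the equivalent K is the thickness-weighted harmonic mean.
Total thickness L = 9.60 + 6.39 + 1.61 = 17.60 m.
Σ(b_i/K_i) = 9.60/13.3 + 6.39/1.25 + 1.61/0.0113 = 148.3 d.
K_eq = L / Σ(b_i/K_i) = 17.60 / 148.3 = 0.1187 m/day.
Q = K_eq · A · (Δh/L) = 0.1187 × 1390 × (3.47/17.60) = 32.52 m³/day.

32.5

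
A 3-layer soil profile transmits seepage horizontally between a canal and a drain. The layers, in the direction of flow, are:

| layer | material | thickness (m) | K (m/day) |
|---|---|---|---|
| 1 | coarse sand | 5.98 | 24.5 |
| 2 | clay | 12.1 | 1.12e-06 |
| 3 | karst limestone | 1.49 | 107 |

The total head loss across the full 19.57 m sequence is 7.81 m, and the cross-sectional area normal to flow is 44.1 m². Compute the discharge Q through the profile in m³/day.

Flow is perpendicular to layering, so the layers act in series and the equivalent K is the thickness-weighted harmonic mean.
Total thickness L = 5.98 + 12.1 + 1.49 = 19.57 m.
Σ(b_i/K_i) = 5.98/24.5 + 12.1/1.12e-06 + 1.49/107 = 1.080e+07 d.
K_eq = L / Σ(b_i/K_i) = 19.57 / 1.080e+07 = 1.811e-06 m/day.
Q = K_eq · A · (Δh/L) = 1.811e-06 × 44.1 × (7.81/19.57) = 3.188e-05 m³/day.

3.19e-05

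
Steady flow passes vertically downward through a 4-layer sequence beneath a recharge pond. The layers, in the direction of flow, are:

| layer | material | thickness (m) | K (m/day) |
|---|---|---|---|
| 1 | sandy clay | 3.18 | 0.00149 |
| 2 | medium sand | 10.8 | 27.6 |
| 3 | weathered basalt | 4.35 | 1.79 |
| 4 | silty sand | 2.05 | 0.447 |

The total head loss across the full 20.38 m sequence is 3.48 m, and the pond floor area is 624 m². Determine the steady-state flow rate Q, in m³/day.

Flow is perpendicular to layering, so the layers act in series and the equivalent K is the thickness-weighted harmonic mean.
Total thickness L = 3.18 + 10.8 + 4.35 + 2.05 = 20.38 m.
Σ(b_i/K_i) = 3.18/0.00149 + 10.8/27.6 + 4.35/1.79 + 2.05/0.447 = 2142 d.
K_eq = L / Σ(b_i/K_i) = 20.38 / 2142 = 0.009516 m/day.
Q = K_eq · A · (Δh/L) = 0.009516 × 624 × (3.48/20.38) = 1.014 m³/day.

1.01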